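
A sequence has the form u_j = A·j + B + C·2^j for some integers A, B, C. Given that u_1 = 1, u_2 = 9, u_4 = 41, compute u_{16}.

The three given values yield: A + B + 2C = 1; 2A + B + 4C = 9; 4A + B + 16C = 41.
Subtracting the first from the second: A + 2C = 8.
Subtracting the second from the third: 2A + 12C = 32.
Solving: C = 2, A = 4, then B = -7.
So u_j = 4·j + (-7) + 2·2^j; at j=16 this is 131129.

131129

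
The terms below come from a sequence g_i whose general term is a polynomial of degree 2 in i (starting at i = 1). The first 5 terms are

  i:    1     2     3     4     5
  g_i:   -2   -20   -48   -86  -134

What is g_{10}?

1st diffs: -18, -28, -38, -48.
2nd diffs: -10, -10, -10 (constant).
Newton forward-difference form: g_i = -2 + (-18)·C(i-1,1) + (-10)·C(i-1,2).
At i = 10: i-1 = 9, so g_{10} = -2 - 162 - 360 = -524.

-524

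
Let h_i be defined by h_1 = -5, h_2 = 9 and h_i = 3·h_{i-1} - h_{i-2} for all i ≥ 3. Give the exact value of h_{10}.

28191

Iterate the recurrence:
h_3 = 32;  h_4 = 87;  h_5 = 229;  h_6 = 600;  h_7 = 1571;  h_8 = 4113;  h_9 = 10768;  h_{10} = 28191.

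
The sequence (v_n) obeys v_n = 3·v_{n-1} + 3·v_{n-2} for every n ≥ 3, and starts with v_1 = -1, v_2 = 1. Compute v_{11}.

Iterate the recurrence:
v_3 = 0; v_4 = 3; v_5 = 9; v_6 = 36; v_7 = 135; v_8 = 513; v_9 = 1944; v_{10} = 7371; v_{11} = 27945.

27945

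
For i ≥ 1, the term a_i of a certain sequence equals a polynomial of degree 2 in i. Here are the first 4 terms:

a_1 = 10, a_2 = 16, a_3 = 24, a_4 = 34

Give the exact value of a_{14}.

244

1st diffs: 6, 8, 10.
2nd diffs: 2, 2 (constant).
So a_i = i^2 + 3i + 6.
Evaluating at i = 14 gives a_{14} = 244.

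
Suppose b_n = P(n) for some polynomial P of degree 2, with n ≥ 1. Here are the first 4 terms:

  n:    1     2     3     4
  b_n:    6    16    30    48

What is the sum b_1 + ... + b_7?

1st diffs: 10, 14, 18.
2nd diffs: 4, 4 (constant).
Newton forward-difference form: b_n = 6 + 10·C(n-1,1) + 4·C(n-1,2).
Continuing: 70, 96, 126.
Summing n = 1..7 (7 terms) gives 392.

392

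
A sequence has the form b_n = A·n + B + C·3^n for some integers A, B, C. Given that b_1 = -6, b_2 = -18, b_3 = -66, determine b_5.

-702

The three given values yield: A + B + 3C = -6; 2A + B + 9C = -18; 3A + B + 27C = -66.
Subtracting the first from the second: A + 6C = -12.
Subtracting the second from the third: A + 18C = -48.
Solving: C = -3, A = 6, then B = -3.
So b_n = 6·n + (-3) + (-3)·3^n; at n=5 this is -702.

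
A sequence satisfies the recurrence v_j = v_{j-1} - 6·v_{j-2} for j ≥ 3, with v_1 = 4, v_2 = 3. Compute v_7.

v_3 = -21, v_4 = -39, v_5 = 87, v_6 = 321, v_7 = -201.

-201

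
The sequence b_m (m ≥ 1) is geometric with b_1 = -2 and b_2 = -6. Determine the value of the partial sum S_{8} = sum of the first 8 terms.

-6560

Common ratio r = 3.
b_m = (-2)·3^(m-1).
S = (-2)·(3^8 - 1)/(3 - 1) = (-2)·(6561 - 1)/(2) = -6560.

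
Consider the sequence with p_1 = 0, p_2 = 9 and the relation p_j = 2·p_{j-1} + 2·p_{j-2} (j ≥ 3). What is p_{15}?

p_3 = 18; p_4 = 54; p_5 = 144; …; p_{12} = 164448; p_{13} = 449280; p_{14} = 1227456; p_{15} = 3353472.

3353472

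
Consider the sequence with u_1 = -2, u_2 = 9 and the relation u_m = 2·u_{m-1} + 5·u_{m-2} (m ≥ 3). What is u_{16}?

145084921

u_3 = 8, u_4 = 61, u_5 = 162, …, u_{13} = 3534442, u_{14} = 12193389, u_{15} = 42058988, u_{16} = 145084921.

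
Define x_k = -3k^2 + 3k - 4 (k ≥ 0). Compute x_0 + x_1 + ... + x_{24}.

Over k = 0..24: Σk = 300, Σk² = 4900.
Total = (-3)·4900 + (3)·300 + (-4)·25 = -13900.

-13900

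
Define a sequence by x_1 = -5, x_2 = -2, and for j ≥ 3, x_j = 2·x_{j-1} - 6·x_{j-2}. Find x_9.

Iterate the recurrence:
x_3 = 26;  x_4 = 64;  x_5 = -28;  x_6 = -440;  x_7 = -712;  x_8 = 1216;  x_9 = 6704.

6704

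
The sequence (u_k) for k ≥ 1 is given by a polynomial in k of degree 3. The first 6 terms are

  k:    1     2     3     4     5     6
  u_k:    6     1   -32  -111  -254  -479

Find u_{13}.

-5862

1st diffs: -5, -33, -79, -143, -225.
2nd diffs: -28, -46, -64, -82.
3rd diffs: -18, -18, -18 (constant).
Newton forward-difference form: u_k = 6 + (-5)·C(k-1,1) + (-28)·C(k-1,2) + (-18)·C(k-1,3).
At k = 13: k-1 = 12, so u_{13} = 6 - 60 - 1848 - 3960 = -5862.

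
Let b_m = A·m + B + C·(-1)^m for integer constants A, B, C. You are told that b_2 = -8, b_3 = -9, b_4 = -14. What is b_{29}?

-87

The three given values yield: 2A + B + C = -8; 3A + B - C = -9; 4A + B + C = -14.
Subtracting the first from the second: A - 2C = -1.
Subtracting the second from the third: A + 2C = -5.
Solving: C = -1, A = -3, then B = -1.
Therefore b_{29} = -87 + (-1) + (-1)·(-1) = -87.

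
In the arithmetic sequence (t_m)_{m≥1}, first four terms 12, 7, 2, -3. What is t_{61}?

-288

Common difference d = -5.
t_m = 12 + (m - 1)·(-5).
t_{61} = 12 + 60·(-5) = -288.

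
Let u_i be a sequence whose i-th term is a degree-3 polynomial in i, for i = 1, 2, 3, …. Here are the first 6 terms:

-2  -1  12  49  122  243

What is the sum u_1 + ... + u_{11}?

5973

1st diffs: 1, 13, 37, 73, 121.
2nd diffs: 12, 24, 36, 48.
3rd diffs: 12, 12, 12 (constant).
Newton forward-difference form: u_i = -2 + 1·C(i-1,1) + 12·C(i-1,2) + 12·C(i-1,3).
Continuing: …, 424, 677, 1014, 1447, …, u_{11} = 1988.
Summing i = 1..11 (11 terms) gives 5973.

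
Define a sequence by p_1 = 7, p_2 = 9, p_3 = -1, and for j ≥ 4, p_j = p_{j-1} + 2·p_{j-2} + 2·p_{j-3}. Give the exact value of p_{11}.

Applying the relation repeatedly:
p_4 = 31;  p_5 = 47;  p_6 = 107;  p_7 = 263;  p_8 = 571;  p_9 = 1311;  p_{10} = 2979;  p_{11} = 6743.

6743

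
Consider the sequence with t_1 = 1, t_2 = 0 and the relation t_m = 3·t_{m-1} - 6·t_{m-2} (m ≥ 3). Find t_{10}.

-3402

t_3 = -6; t_4 = -18; t_5 = -18; t_6 = 54; t_7 = 270; t_8 = 486; t_9 = -162; t_{10} = -3402.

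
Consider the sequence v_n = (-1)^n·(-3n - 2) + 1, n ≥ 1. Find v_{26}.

-79

(-1)^26 = 1; -3n - 2 at n=26 is -80; so v_{26} = -79.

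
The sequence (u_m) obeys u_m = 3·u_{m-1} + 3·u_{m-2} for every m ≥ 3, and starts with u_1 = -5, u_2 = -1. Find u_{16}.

-519830217

Step forward from the initial values:
u_3 = -18  u_4 = -57  u_5 = -225  …  u_{13} = -9538965  u_{14} = -36164961  u_{15} = -137111778  u_{16} = -519830217.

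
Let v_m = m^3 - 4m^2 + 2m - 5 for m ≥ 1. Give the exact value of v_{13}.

v_{13} = 1·13^3 - 4·13^2 + 2·13 - 5 = 1542.

1542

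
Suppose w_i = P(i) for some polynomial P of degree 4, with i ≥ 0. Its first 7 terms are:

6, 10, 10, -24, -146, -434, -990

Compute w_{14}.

1st diffs: 4, 0, -34, -122, -288, -556.
2nd diffs: -4, -34, -88, -166, -268.
3rd diffs: -30, -54, -78, -102.
4th diffs: -24, -24, -24 (constant).
So w_i = -i^4 + i^3 + 2i^2 + 2i + 6.
Evaluating at i = 14 gives w_{14} = -35246.

-35246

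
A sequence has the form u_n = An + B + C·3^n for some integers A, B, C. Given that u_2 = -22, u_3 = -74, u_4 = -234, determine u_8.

-19666

The three given values yield: 2A + B + 9C = -22; 3A + B + 27C = -74; 4A + B + 81C = -234.
Subtracting the first from the second: A + 18C = -52.
Subtracting the second from the third: A + 54C = -160.
Solving: C = -3, A = 2, then B = 1.
So u_n = 2·n + 1 + (-3)·3^n; at n=8 this is -19666.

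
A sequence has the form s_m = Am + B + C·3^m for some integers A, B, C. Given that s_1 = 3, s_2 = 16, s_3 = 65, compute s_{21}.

31381059503

Write the equations: A + B + 3C = 3; 2A + B + 9C = 16; 3A + B + 27C = 65.
Subtracting the first from the second: A + 6C = 13.
Subtracting the second from the third: A + 18C = 49.
Solving: C = 3, A = -5, then B = -1.
Hence s_{21} = -5·21 + (-1) + 3·10460353203 = 31381059503.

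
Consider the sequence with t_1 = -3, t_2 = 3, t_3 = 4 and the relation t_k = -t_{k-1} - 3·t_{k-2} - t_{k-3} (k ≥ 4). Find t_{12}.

Applying the relation repeatedly:
t_4 = -10;  t_5 = -5;  t_6 = 31;  t_7 = -6;  t_8 = -82;  t_9 = 69;  t_{10} = 183;  t_{11} = -308;  t_{12} = -310.

-310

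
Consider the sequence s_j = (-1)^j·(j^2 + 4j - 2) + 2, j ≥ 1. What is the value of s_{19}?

(-1)^19 = -1; j^2 + 4j - 2 at j=19 is 435; so s_{19} = -433.

-433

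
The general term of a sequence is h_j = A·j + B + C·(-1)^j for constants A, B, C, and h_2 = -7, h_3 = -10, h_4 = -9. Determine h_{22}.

At j = 2, 3, 4: 2A + B + C = -7; 3A + B - C = -10; 4A + B + C = -9.
Subtracting the first from the second: A - 2C = -3.
Subtracting the second from the third: A + 2C = 1.
Solving: C = 1, A = -1, then B = -6.
Therefore h_{22} = -22 + (-6) + 1·1 = -27.

-27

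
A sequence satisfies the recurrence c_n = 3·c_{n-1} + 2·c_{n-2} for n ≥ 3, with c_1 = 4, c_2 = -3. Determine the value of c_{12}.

-213825

Step forward from the initial values:
c_3 = -1, c_4 = -9, c_5 = -29, c_6 = -105, c_7 = -373, c_8 = -1329, c_9 = -4733, c_{10} = -16857, c_{11} = -60037, c_{12} = -213825.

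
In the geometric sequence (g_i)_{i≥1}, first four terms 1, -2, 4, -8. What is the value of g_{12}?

-2048

Common ratio r = -2.
g_i = 1·(-2)^(i-1).
g_{12} = 1·(-2)^11 = -2048.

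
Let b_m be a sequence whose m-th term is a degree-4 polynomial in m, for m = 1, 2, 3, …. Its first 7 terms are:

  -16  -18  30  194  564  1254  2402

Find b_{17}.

86592

1st diffs: -2, 48, 164, 370, 690, 1148.
2nd diffs: 50, 116, 206, 320, 458.
3rd diffs: 66, 90, 114, 138.
4th diffs: 24, 24, 24 (constant).
Newton forward-difference form: b_m = -16 + (-2)·C(m-1,1) + 50·C(m-1,2) + 66·C(m-1,3) + 24·C(m-1,4).
At m = 17: m-1 = 16, so b_{17} = -16 - 32 + 6000 + 36960 + 43680 = 86592.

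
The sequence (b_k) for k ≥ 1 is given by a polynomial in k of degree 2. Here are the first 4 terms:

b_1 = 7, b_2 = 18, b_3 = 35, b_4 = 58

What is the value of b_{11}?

387

1st diffs: 11, 17, 23.
2nd diffs: 6, 6 (constant).
Newton forward-difference form: b_k = 7 + 11·C(k-1,1) + 6·C(k-1,2).
At k = 11: k-1 = 10, so b_{11} = 7 + 110 + 270 = 387.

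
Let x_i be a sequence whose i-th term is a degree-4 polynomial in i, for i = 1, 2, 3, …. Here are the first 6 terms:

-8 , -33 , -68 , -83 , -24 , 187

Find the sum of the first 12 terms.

1st diffs: -25, -35, -15, 59, 211.
2nd diffs: -10, 20, 74, 152.
3rd diffs: 30, 54, 78.
4th diffs: 24, 24 (constant).
Newton forward-difference form: x_i = -8 + (-25)·C(i-1,1) + (-10)·C(i-1,2) + 30·C(i-1,3) + 24·C(i-1,4).
Continuing: …, 652, 1497, 2872, 4951, …, x_{12} = 12037.
Summing i = 1..12 (12 terms) gives 29912.

29912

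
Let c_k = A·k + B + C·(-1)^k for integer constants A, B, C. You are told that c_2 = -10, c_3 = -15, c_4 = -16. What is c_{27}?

-87

Write the equations: 2A + B + C = -10; 3A + B - C = -15; 4A + B + C = -16.
Subtracting the first from the second: A - 2C = -5.
Subtracting the second from the third: A + 2C = -1.
Solving: C = 1, A = -3, then B = -5.
So c_k = -3·k + (-5) + 1·(-1)^k; at k=27 this is -87.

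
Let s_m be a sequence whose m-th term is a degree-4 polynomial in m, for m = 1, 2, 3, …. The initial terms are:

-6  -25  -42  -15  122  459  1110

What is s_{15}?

39222

1st diffs: -19, -17, 27, 137, 337, 651.
2nd diffs: 2, 44, 110, 200, 314.
3rd diffs: 42, 66, 90, 114.
4th diffs: 24, 24, 24 (constant).
Newton forward-difference form: s_m = -6 + (-19)·C(m-1,1) + 2·C(m-1,2) + 42·C(m-1,3) + 24·C(m-1,4).
At m = 15: m-1 = 14, so s_{15} = -6 - 266 + 182 + 15288 + 24024 = 39222.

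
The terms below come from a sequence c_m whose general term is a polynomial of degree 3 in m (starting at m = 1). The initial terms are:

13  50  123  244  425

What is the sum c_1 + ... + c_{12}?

1st diffs: 37, 73, 121, 181.
2nd diffs: 36, 48, 60.
3rd diffs: 12, 12 (constant).
Newton forward-difference form: c_m = 13 + 37·C(m-1,1) + 36·C(m-1,2) + 12·C(m-1,3).
Continuing: …, 678, 1015, 1448, 1989, …, c_{12} = 4380.
Summing m = 1..12 (12 terms) gives 16458.

16458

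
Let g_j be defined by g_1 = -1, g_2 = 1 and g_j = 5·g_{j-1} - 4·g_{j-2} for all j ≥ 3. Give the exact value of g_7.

Step forward from the initial values:
g_3 = 9  g_4 = 41  g_5 = 169  g_6 = 681  g_7 = 2729.
(Characteristic roots are 4 and 1.)

2729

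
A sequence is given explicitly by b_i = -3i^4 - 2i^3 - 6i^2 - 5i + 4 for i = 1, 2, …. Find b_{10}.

-32646

b_{10} = -3·10^4 - 2·10^3 - 6·10^2 - 5·10 + 4 = -32646.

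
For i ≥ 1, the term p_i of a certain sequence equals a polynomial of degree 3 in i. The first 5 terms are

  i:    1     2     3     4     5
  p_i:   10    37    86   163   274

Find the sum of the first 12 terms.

9712

1st diffs: 27, 49, 77, 111.
2nd diffs: 22, 28, 34.
3rd diffs: 6, 6 (constant).
So p_i = i^3 + 5i^2 + 5i - 1.
Continuing: …, 425, 622, 871, 1178, …, p_{12} = 2507.
Summing i = 1..12 (12 terms) gives 9712.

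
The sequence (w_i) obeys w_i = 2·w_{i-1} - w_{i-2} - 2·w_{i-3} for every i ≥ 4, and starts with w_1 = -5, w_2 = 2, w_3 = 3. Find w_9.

-187

w_4 = 14  w_5 = 21  w_6 = 22  w_7 = -5  w_8 = -74  w_9 = -187.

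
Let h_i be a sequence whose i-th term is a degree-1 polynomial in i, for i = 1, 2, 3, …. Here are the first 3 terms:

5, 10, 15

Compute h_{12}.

1st diffs: 5, 5 (constant).
So h_i = 5i.
Evaluating at i = 12 gives h_{12} = 60.

60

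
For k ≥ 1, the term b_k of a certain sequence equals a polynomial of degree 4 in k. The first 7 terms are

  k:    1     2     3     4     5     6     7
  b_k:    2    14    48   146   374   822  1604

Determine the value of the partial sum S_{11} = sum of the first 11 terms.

1st diffs: 12, 34, 98, 228, 448, 782.
2nd diffs: 22, 64, 130, 220, 334.
3rd diffs: 42, 66, 90, 114.
4th diffs: 24, 24, 24 (constant).
Newton forward-difference form: b_k = 2 + 12·C(k-1,1) + 22·C(k-1,2) + 42·C(k-1,3) + 24·C(k-1,4).
Continuing: 2858, 4746, 7454, 11192.
Summing k = 1..11 (11 terms) gives 29260.

29260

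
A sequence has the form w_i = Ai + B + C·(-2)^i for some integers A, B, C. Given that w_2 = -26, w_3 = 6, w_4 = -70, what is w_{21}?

6291366

At i = 2, 3, 4: 2A + B + 4C = -26; 3A + B - 8C = 6; 4A + B + 16C = -70.
Subtracting the first from the second: A - 12C = 32.
Subtracting the second from the third: A + 24C = -76.
Solving: C = -3, A = -4, then B = -6.
So w_i = -4·i + (-6) + (-3)·(-2)^i; at i=21 this is 6291366.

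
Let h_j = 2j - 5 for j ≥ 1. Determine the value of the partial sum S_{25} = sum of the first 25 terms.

525

Over j = 1..25: Σj = 325.
Total = (2)·325 + (-5)·25 = 525.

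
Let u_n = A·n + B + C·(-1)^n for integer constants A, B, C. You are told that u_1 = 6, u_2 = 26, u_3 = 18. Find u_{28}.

182

Plug in n = 1, 2, 3: A + B - C = 6; 2A + B + C = 26; 3A + B - C = 18.
Subtracting the first from the second: A + 2C = 20.
Subtracting the second from the third: A - 2C = -8.
Solving: C = 7, A = 6, then B = 7.
Hence u_{28} = 6·28 + 7 + 7·1 = 182.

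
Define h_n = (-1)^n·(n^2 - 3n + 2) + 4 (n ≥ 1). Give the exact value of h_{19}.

-302

(-1)^19 = -1; n^2 - 3n + 2 at n=19 is 306; so h_{19} = -302.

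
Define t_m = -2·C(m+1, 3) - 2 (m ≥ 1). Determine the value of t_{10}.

-332

C(11, 3) = 165, so t_{10} = -332.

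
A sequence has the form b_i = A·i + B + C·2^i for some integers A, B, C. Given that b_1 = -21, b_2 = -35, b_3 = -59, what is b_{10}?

The three given values yield: A + B + 2C = -21; 2A + B + 4C = -35; 3A + B + 8C = -59.
Subtracting the first from the second: A + 2C = -14.
Subtracting the second from the third: A + 4C = -24.
Solving: C = -5, A = -4, then B = -7.
So b_i = -4·i + (-7) + (-5)·2^i; at i=10 this is -5167.

-5167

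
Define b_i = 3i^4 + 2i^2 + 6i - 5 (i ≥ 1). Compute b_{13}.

b_{13} = 3·13^4 + 2·13^2 + 6·13 - 5 = 86094.

86094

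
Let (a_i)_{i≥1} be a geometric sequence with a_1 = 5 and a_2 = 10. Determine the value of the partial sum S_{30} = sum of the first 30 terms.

5368709115

Common ratio r = 2.
a_i = 5·2^(i-1).
S = 5·(2^30 - 1)/(2 - 1) = 5·(1073741824 - 1)/(1) = 5368709115.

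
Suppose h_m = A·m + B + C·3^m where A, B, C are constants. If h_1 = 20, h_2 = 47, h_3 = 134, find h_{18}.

At m = 1, 2, 3: A + B + 3C = 20; 2A + B + 9C = 47; 3A + B + 27C = 134.
Subtracting the first from the second: A + 6C = 27.
Subtracting the second from the third: A + 18C = 87.
Solving: C = 5, A = -3, then B = 8.
Hence h_{18} = -3·18 + 8 + 5·387420489 = 1937102399.

1937102399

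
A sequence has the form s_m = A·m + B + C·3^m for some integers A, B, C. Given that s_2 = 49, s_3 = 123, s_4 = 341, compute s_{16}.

172186925

Plug in m = 2, 3, 4: 2A + B + 9C = 49; 3A + B + 27C = 123; 4A + B + 81C = 341.
Subtracting the first from the second: A + 18C = 74.
Subtracting the second from the third: A + 54C = 218.
Solving: C = 4, A = 2, then B = 9.
Hence s_{16} = 2·16 + 9 + 4·43046721 = 172186925.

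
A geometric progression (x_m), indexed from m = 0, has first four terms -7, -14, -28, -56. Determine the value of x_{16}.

-458752

Common ratio r = 2.
x_m = (-7)·2^(m-0).
x_{16} = (-7)·2^16 = -458752.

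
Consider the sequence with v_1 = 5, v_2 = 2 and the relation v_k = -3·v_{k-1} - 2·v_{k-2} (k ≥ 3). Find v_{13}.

Step forward from the initial values:
v_3 = -16; v_4 = 44; v_5 = -100; …; v_{10} = 3572; v_{11} = -7156; v_{12} = 14324; v_{13} = -28660.
(Characteristic roots are -1 and -2.)

-28660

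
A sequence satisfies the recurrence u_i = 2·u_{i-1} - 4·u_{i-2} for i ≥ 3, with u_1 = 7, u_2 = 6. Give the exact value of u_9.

Step forward from the initial values:
u_3 = -16;  u_4 = -56;  u_5 = -48;  u_6 = 128;  u_7 = 448;  u_8 = 384;  u_9 = -1024.

-1024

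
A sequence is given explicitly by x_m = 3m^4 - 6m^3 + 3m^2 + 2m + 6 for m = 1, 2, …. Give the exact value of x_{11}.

36328

x_{11} = 3·11^4 - 6·11^3 + 3·11^2 + 2·11 + 6 = 36328.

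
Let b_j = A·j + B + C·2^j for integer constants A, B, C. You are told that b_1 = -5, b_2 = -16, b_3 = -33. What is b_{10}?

-3116

Plug in j = 1, 2, 3: A + B + 2C = -5; 2A + B + 4C = -16; 3A + B + 8C = -33.
Subtracting the first from the second: A + 2C = -11.
Subtracting the second from the third: A + 4C = -17.
Solving: C = -3, A = -5, then B = 6.
Therefore b_{10} = -50 + 6 + (-3)·1024 = -3116.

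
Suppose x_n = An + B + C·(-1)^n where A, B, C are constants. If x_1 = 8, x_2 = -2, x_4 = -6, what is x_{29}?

-48

Write the equations: A + B - C = 8; 2A + B + C = -2; 4A + B + C = -6.
Subtracting the first from the second: A + 2C = -10.
Subtracting the second from the third: 2A = -4.
Solving: C = -4, A = -2, then B = 6.
Hence x_{29} = -2·29 + 6 + (-4)·(-1) = -48.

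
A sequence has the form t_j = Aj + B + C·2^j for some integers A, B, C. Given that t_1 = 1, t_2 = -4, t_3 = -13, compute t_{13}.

At j = 1, 2, 3: A + B + 2C = 1; 2A + B + 4C = -4; 3A + B + 8C = -13.
Subtracting the first from the second: A + 2C = -5.
Subtracting the second from the third: A + 4C = -9.
Solving: C = -2, A = -1, then B = 6.
So t_j = -1·j + 6 + (-2)·2^j; at j=13 this is -16391.

-16391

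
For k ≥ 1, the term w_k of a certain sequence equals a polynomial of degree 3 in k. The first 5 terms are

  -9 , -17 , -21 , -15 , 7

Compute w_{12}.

1st diffs: -8, -4, 6, 22.
2nd diffs: 4, 10, 16.
3rd diffs: 6, 6 (constant).
So w_k = k^3 - 4k^2 - 3k - 3.
Evaluating at k = 12 gives w_{12} = 1113.

1113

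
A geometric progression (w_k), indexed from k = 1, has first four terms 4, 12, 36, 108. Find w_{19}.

1549681956

Common ratio r = 3.
w_k = 4·3^(k-1).
w_{19} = 4·3^18 = 1549681956.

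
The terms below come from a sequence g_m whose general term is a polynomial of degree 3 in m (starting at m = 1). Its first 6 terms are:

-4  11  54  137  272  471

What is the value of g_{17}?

10316

1st diffs: 15, 43, 83, 135, 199.
2nd diffs: 28, 40, 52, 64.
3rd diffs: 12, 12, 12 (constant).
Newton forward-difference form: g_m = -4 + 15·C(m-1,1) + 28·C(m-1,2) + 12·C(m-1,3).
At m = 17: m-1 = 16, so g_{17} = -4 + 240 + 3360 + 6720 = 10316.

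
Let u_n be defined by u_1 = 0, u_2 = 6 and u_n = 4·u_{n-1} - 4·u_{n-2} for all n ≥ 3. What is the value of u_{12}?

67584

Applying the relation repeatedly:
u_3 = 24;  u_4 = 72;  u_5 = 192;  u_6 = 480;  u_7 = 1152;  u_8 = 2688;  u_9 = 6144;  u_{10} = 13824;  u_{11} = 30720;  u_{12} = 67584.
(Characteristic roots are 2 and 2.)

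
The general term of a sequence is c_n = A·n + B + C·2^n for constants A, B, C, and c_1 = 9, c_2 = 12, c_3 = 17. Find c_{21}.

At n = 1, 2, 3: A + B + 2C = 9; 2A + B + 4C = 12; 3A + B + 8C = 17.
Subtracting the first from the second: A + 2C = 3.
Subtracting the second from the third: A + 4C = 5.
Solving: C = 1, A = 1, then B = 6.
Therefore c_{21} = 21 + 6 + 1·2097152 = 2097179.

2097179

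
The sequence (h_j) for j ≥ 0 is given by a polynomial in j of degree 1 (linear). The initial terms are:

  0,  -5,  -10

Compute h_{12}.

1st diffs: -5, -5 (constant).
So h_j = -5j.
Evaluating at j = 12 gives h_{12} = -60.

-60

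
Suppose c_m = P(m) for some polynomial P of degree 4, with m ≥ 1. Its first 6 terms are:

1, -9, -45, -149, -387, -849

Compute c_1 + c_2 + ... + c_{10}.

1st diffs: -10, -36, -104, -238, -462.
2nd diffs: -26, -68, -134, -224.
3rd diffs: -42, -66, -90.
4th diffs: -24, -24 (constant).
So c_m = -m^4 + 3m^3 - 6m^2 + 2m + 3.
Continuing: -1649, -2925, -4839, -7577.
Summing m = 1..10 (10 terms) gives -18428.

-18428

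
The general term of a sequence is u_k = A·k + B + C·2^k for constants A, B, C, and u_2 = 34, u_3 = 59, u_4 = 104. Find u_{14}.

Write the equations: 2A + B + 4C = 34; 3A + B + 8C = 59; 4A + B + 16C = 104.
Subtracting the first from the second: A + 4C = 25.
Subtracting the second from the third: A + 8C = 45.
Solving: C = 5, A = 5, then B = 4.
So u_k = 5·k + 4 + 5·2^k; at k=14 this is 81994.

81994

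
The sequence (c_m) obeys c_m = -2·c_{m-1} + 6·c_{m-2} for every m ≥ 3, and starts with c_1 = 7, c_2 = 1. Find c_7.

4768

c_3 = 40, c_4 = -74, c_5 = 388, c_6 = -1220, c_7 = 4768.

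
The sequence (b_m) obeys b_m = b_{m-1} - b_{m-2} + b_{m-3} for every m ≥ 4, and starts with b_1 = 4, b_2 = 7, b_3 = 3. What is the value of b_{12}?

0

b_4 = 0, b_5 = 4, b_6 = 7, b_7 = 3, b_8 = 0, b_9 = 4, b_{10} = 7, b_{11} = 3, b_{12} = 0.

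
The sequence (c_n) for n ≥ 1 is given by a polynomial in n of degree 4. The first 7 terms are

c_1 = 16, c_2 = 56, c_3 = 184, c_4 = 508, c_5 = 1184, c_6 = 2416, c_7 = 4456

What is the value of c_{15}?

1st diffs: 40, 128, 324, 676, 1232, 2040.
2nd diffs: 88, 196, 352, 556, 808.
3rd diffs: 108, 156, 204, 252.
4th diffs: 48, 48, 48 (constant).
Newton forward-difference form: c_n = 16 + 40·C(n-1,1) + 88·C(n-1,2) + 108·C(n-1,3) + 48·C(n-1,4).
At n = 15: n-1 = 14, so c_{15} = 16 + 560 + 8008 + 39312 + 48048 = 95944.

95944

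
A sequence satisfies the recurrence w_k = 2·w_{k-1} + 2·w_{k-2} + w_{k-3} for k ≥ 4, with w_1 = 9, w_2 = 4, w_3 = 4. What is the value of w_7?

505

Compute successive terms:
w_4 = 25  w_5 = 62  w_6 = 178  w_7 = 505.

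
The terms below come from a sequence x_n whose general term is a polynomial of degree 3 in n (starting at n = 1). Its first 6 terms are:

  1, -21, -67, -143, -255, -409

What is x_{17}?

-6591

1st diffs: -22, -46, -76, -112, -154.
2nd diffs: -24, -30, -36, -42.
3rd diffs: -6, -6, -6 (constant).
Newton forward-difference form: x_n = 1 + (-22)·C(n-1,1) + (-24)·C(n-1,2) + (-6)·C(n-1,3).
At n = 17: n-1 = 16, so x_{17} = 1 - 352 - 2880 - 3360 = -6591.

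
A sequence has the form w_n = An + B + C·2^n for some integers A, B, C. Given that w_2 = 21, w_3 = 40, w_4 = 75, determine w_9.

Plug in n = 2, 3, 4: 2A + B + 4C = 21; 3A + B + 8C = 40; 4A + B + 16C = 75.
Subtracting the first from the second: A + 4C = 19.
Subtracting the second from the third: A + 8C = 35.
Solving: C = 4, A = 3, then B = -1.
Hence w_9 = 3·9 + (-1) + 4·512 = 2074.

2074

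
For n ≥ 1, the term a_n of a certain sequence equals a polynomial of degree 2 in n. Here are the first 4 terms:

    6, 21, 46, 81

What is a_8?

1st diffs: 15, 25, 35.
2nd diffs: 10, 10 (constant).
Newton forward-difference form: a_n = 6 + 15·C(n-1,1) + 10·C(n-1,2).
At n = 8: n-1 = 7, so a_8 = 6 + 105 + 210 = 321.

321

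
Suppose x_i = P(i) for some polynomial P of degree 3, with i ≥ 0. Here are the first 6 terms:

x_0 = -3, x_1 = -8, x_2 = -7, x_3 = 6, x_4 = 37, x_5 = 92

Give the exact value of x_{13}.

2116

1st diffs: -5, 1, 13, 31, 55.
2nd diffs: 6, 12, 18, 24.
3rd diffs: 6, 6, 6 (constant).
Newton forward-difference form: x_i = -3 + (-5)·C(i,1) + 6·C(i,2) + 6·C(i,3).
At i = 13: i = 13, so x_{13} = -3 - 65 + 468 + 1716 = 2116.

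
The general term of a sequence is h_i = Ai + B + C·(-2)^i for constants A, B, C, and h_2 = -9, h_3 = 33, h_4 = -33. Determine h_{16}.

At i = 2, 3, 4: 2A + B + 4C = -9; 3A + B - 8C = 33; 4A + B + 16C = -33.
Subtracting the first from the second: A - 12C = 42.
Subtracting the second from the third: A + 24C = -66.
Solving: C = -3, A = 6, then B = -9.
Hence h_{16} = 6·16 + (-9) + (-3)·65536 = -196521.

-196521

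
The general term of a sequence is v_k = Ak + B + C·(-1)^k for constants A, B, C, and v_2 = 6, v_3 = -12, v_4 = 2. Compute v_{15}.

-36

The three given values yield: 2A + B + C = 6; 3A + B - C = -12; 4A + B + C = 2.
Subtracting the first from the second: A - 2C = -18.
Subtracting the second from the third: A + 2C = 14.
Solving: C = 8, A = -2, then B = 2.
So v_k = -2·k + 2 + 8·(-1)^k; at k=15 this is -36.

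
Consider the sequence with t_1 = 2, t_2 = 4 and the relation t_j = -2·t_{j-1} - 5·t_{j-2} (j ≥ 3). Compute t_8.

Step forward from the initial values:
t_3 = -18;  t_4 = 16;  t_5 = 58;  t_6 = -196;  t_7 = 102;  t_8 = 776.

776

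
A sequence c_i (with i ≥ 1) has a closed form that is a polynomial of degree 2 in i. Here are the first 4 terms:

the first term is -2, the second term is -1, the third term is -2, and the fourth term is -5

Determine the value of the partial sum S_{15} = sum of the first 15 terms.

1st diffs: 1, -1, -3.
2nd diffs: -2, -2 (constant).
So c_i = -i^2 + 4i - 5.
Continuing: …, -10, -17, -26, -37, …, c_{15} = -170.
Summing i = 1..15 (15 terms) gives -835.

-835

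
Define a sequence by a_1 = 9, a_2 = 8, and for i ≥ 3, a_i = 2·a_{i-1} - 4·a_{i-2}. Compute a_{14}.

Compute successive terms:
a_3 = -20  a_4 = -72  a_5 = -64  …  a_{11} = -4096  a_{12} = 10240  a_{13} = 36864  a_{14} = 32768.

32768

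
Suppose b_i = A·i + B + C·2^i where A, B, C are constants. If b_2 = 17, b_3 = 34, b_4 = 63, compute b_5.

116

Write the equations: 2A + B + 4C = 17; 3A + B + 8C = 34; 4A + B + 16C = 63.
Subtracting the first from the second: A + 4C = 17.
Subtracting the second from the third: A + 8C = 29.
Solving: C = 3, A = 5, then B = -5.
So b_i = 5·i + (-5) + 3·2^i; at i=5 this is 116.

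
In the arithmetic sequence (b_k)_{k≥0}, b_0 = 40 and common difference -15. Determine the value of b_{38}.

-530

b_k = 40 + (k - 0)·(-15).
b_{38} = 40 + 38·(-15) = -530.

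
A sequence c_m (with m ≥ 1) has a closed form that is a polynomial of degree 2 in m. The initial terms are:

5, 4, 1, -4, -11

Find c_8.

-44

1st diffs: -1, -3, -5, -7.
2nd diffs: -2, -2, -2 (constant).
Newton forward-difference form: c_m = 5 + (-1)·C(m-1,1) + (-2)·C(m-1,2).
At m = 8: m-1 = 7, so c_8 = 5 - 7 - 42 = -44.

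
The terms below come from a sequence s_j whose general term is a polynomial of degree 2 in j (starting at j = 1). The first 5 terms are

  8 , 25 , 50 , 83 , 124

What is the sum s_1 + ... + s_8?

988

1st diffs: 17, 25, 33, 41.
2nd diffs: 8, 8, 8 (constant).
Newton forward-difference form: s_j = 8 + 17·C(j-1,1) + 8·C(j-1,2).
Continuing: 173, 230, 295.
Summing j = 1..8 (8 terms) gives 988.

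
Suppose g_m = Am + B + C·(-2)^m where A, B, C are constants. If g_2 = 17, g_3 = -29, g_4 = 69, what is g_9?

-2033

Write the equations: 2A + B + 4C = 17; 3A + B - 8C = -29; 4A + B + 16C = 69.
Subtracting the first from the second: A - 12C = -46.
Subtracting the second from the third: A + 24C = 98.
Solving: C = 4, A = 2, then B = -3.
Therefore g_9 = 18 + (-3) + 4·(-512) = -2033.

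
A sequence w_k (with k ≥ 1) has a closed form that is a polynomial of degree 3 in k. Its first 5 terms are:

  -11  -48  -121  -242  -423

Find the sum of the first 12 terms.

-16434

1st diffs: -37, -73, -121, -181.
2nd diffs: -36, -48, -60.
3rd diffs: -12, -12 (constant).
Newton forward-difference form: w_k = -11 + (-37)·C(k-1,1) + (-36)·C(k-1,2) + (-12)·C(k-1,3).
Continuing: …, -676, -1013, -1446, -1987, …, w_{12} = -4378.
Summing k = 1..12 (12 terms) gives -16434.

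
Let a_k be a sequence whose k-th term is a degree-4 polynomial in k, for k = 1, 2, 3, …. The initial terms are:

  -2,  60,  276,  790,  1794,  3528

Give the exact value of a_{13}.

66346

1st diffs: 62, 216, 514, 1004, 1734.
2nd diffs: 154, 298, 490, 730.
3rd diffs: 144, 192, 240.
4th diffs: 48, 48 (constant).
Newton forward-difference form: a_k = -2 + 62·C(k-1,1) + 154·C(k-1,2) + 144·C(k-1,3) + 48·C(k-1,4).
At k = 13: k-1 = 12, so a_{13} = -2 + 744 + 10164 + 31680 + 23760 = 66346.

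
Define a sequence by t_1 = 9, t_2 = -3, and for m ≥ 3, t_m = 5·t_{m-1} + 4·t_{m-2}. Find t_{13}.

Compute successive terms:
t_3 = 21, t_4 = 93, t_5 = 549, …, t_{10} = 3295437, t_{11} = 18789141, t_{12} = 107127453, t_{13} = 610793829.

610793829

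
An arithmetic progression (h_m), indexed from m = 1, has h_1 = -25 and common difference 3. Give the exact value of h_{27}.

53

h_m = -25 + (m - 1)·3.
h_{27} = -25 + 26·3 = 53.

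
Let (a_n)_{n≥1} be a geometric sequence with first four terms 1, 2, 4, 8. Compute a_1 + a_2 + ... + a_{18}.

Common ratio r = 2.
a_n = 1·2^(n-1).
S = 1·(2^18 - 1)/(2 - 1) = 1·(262144 - 1)/(1) = 262143.

262143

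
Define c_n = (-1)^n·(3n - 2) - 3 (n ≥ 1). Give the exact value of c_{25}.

-76

(-1)^25 = -1; 3n - 2 at n=25 is 73; so c_{25} = -76.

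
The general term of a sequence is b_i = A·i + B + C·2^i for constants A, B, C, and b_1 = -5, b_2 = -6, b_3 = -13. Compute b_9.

At i = 1, 2, 3: A + B + 2C = -5; 2A + B + 4C = -6; 3A + B + 8C = -13.
Subtracting the first from the second: A + 2C = -1.
Subtracting the second from the third: A + 4C = -7.
Solving: C = -3, A = 5, then B = -4.
Therefore b_9 = 45 + (-4) + (-3)·512 = -1495.

-1495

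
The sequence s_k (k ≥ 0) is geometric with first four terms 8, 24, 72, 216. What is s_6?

5832

Common ratio r = 3.
s_k = 8·3^(k-0).
s_6 = 8·3^6 = 5832.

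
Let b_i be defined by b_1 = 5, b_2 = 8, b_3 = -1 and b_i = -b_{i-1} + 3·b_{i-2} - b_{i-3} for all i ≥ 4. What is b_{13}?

Step forward from the initial values:
b_4 = 20;  b_5 = -31;  b_6 = 92;  b_7 = -205;  b_8 = 512;  b_9 = -1219;  b_{10} = 2960;  b_{11} = -7129;  b_{12} = 17228;  b_{13} = -41575.

-41575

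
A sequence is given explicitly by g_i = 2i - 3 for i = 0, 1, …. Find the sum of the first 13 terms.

Over i = 0..12: Σi = 78.
Total = (2)·78 + (-3)·13 = 117.

117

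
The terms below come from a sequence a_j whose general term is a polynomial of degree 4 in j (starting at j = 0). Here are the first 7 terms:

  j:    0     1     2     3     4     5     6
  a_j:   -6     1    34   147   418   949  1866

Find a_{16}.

1st diffs: 7, 33, 113, 271, 531, 917.
2nd diffs: 26, 80, 158, 260, 386.
3rd diffs: 54, 78, 102, 126.
4th diffs: 24, 24, 24 (constant).
Newton forward-difference form: a_j = -6 + 7·C(j,1) + 26·C(j,2) + 54·C(j,3) + 24·C(j,4).
At j = 16: j = 16, so a_{16} = -6 + 112 + 3120 + 30240 + 43680 = 77146.

77146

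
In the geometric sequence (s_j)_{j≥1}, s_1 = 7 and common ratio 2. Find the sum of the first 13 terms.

s_j = 7·2^(j-1).
S = 7·(2^13 - 1)/(2 - 1) = 7·(8192 - 1)/(1) = 57337.

57337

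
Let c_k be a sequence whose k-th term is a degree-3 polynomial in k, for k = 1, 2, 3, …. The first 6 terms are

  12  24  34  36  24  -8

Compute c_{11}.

-678

1st diffs: 12, 10, 2, -12, -32.
2nd diffs: -2, -8, -14, -20.
3rd diffs: -6, -6, -6 (constant).
So c_k = -k^3 + 5k^2 + 4k + 4.
Evaluating at k = 11 gives c_{11} = -678.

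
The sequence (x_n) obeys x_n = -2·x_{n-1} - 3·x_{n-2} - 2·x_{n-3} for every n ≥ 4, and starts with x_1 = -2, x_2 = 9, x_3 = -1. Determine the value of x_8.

Applying the relation repeatedly:
x_4 = -21, x_5 = 27, x_6 = 11, x_7 = -61, x_8 = 35.

35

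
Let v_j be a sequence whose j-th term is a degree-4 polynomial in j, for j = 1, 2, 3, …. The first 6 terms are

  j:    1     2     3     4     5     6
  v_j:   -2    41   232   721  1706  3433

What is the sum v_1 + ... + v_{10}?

1st diffs: 43, 191, 489, 985, 1727.
2nd diffs: 148, 298, 496, 742.
3rd diffs: 150, 198, 246.
4th diffs: 48, 48 (constant).
Newton forward-difference form: v_j = -2 + 43·C(j-1,1) + 148·C(j-1,2) + 150·C(j-1,3) + 48·C(j-1,4).
Continuing: 6196, 10337, 16246, 24361.
Summing j = 1..10 (10 terms) gives 63271.

63271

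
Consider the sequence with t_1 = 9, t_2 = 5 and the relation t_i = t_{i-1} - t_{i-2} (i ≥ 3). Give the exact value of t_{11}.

Applying the relation repeatedly:
t_3 = -4  t_4 = -9  t_5 = -5  t_6 = 4  t_7 = 9  t_8 = 5  t_9 = -4  t_{10} = -9  t_{11} = -5.

-5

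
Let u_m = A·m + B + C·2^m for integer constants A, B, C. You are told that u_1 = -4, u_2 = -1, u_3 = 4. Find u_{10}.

1027

The three given values yield: A + B + 2C = -4; 2A + B + 4C = -1; 3A + B + 8C = 4.
Subtracting the first from the second: A + 2C = 3.
Subtracting the second from the third: A + 4C = 5.
Solving: C = 1, A = 1, then B = -7.
So u_m = 1·m + (-7) + 1·2^m; at m=10 this is 1027.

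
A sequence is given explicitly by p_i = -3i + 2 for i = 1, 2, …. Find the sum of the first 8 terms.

-92

Over i = 1..8: Σi = 36.
Total = (-3)·36 + (2)·8 = -92.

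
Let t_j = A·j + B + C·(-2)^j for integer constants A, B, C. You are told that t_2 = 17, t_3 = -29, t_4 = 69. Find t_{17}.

Write the equations: 2A + B + 4C = 17; 3A + B - 8C = -29; 4A + B + 16C = 69.
Subtracting the first from the second: A - 12C = -46.
Subtracting the second from the third: A + 24C = 98.
Solving: C = 4, A = 2, then B = -3.
So t_j = 2·j + (-3) + 4·(-2)^j; at j=17 this is -524257.

-524257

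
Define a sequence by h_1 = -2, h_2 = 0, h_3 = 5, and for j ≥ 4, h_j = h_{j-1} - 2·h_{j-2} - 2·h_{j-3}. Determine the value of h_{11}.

Compute successive terms:
h_4 = 9;  h_5 = -1;  h_6 = -29;  h_7 = -45;  h_8 = 15;  h_9 = 163;  h_{10} = 223;  h_{11} = -133.

-133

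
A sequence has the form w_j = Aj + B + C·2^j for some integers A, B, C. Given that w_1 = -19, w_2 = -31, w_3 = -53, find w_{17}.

-655401

At j = 1, 2, 3: A + B + 2C = -19; 2A + B + 4C = -31; 3A + B + 8C = -53.
Subtracting the first from the second: A + 2C = -12.
Subtracting the second from the third: A + 4C = -22.
Solving: C = -5, A = -2, then B = -7.
Therefore w_{17} = -34 + (-7) + (-5)·131072 = -655401.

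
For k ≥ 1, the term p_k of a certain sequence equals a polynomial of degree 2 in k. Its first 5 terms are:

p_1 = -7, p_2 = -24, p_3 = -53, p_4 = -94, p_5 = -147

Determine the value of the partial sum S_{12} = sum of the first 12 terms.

1st diffs: -17, -29, -41, -53.
2nd diffs: -12, -12, -12 (constant).
So p_k = -6k^2 + k - 2.
Continuing: …, -212, -289, -378, -479, …, p_{12} = -854.
Summing k = 1..12 (12 terms) gives -3846.

-3846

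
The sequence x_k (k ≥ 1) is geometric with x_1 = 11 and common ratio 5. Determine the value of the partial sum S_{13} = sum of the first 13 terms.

3356933591

x_k = 11·5^(k-1).
S = 11·(5^13 - 1)/(5 - 1) = 11·(1220703125 - 1)/(4) = 3356933591.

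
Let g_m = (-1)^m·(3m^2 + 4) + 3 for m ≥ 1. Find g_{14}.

(-1)^14 = 1; 3m^2 + 4 at m=14 is 592; so g_{14} = 595.

595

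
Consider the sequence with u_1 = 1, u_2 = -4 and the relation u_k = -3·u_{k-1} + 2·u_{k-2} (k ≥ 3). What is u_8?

u_3 = 14;  u_4 = -50;  u_5 = 178;  u_6 = -634;  u_7 = 2258;  u_8 = -8042.

-8042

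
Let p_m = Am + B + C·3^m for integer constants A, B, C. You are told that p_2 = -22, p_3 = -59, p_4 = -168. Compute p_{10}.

At m = 2, 3, 4: 2A + B + 9C = -22; 3A + B + 27C = -59; 4A + B + 81C = -168.
Subtracting the first from the second: A + 18C = -37.
Subtracting the second from the third: A + 54C = -109.
Solving: C = -2, A = -1, then B = -2.
Therefore p_{10} = -10 + (-2) + (-2)·59049 = -118110.

-118110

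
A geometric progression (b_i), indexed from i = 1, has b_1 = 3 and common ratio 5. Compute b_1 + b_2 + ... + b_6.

11718

b_i = 3·5^(i-1).
S = 3·(5^6 - 1)/(5 - 1) = 3·(15625 - 1)/(4) = 11718.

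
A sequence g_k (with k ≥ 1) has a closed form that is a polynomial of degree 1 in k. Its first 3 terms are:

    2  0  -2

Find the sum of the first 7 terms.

1st diffs: -2, -2 (constant).
So g_k = -2k + 4.
Continuing: -4, -6, -8, -10.
Summing k = 1..7 (7 terms) gives -28.

-28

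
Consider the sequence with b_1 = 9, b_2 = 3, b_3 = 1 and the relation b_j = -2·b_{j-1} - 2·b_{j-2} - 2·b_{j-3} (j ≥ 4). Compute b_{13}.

Compute successive terms:
b_4 = -26, b_5 = 44, b_6 = -38, b_7 = 40, b_8 = -92, b_9 = 180, b_{10} = -256, b_{11} = 336, b_{12} = -520, b_{13} = 880.

880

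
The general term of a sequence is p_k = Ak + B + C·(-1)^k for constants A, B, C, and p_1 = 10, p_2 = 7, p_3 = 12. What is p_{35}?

44

Plug in k = 1, 2, 3: A + B - C = 10; 2A + B + C = 7; 3A + B - C = 12.
Subtracting the first from the second: A + 2C = -3.
Subtracting the second from the third: A - 2C = 5.
Solving: C = -2, A = 1, then B = 7.
Therefore p_{35} = 35 + 7 + (-2)·(-1) = 44.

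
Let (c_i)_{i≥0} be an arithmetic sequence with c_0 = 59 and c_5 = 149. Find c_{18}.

383

Common difference d = (149 - 59) / (5 - 0) = 18.
c_i = 59 + (i - 0)·18.
c_{18} = 59 + 18·18 = 383.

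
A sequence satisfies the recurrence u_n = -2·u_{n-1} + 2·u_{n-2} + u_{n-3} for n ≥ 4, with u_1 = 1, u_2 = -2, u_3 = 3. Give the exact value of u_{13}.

49393

Step forward from the initial values:
u_4 = -9, u_5 = 22, u_6 = -59, u_7 = 153, u_8 = -402, u_9 = 1051, u_{10} = -2753, u_{11} = 7206, u_{12} = -18867, u_{13} = 49393.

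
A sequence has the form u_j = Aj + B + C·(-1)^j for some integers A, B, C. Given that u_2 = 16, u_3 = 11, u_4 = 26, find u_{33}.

Plug in j = 2, 3, 4: 2A + B + C = 16; 3A + B - C = 11; 4A + B + C = 26.
Subtracting the first from the second: A - 2C = -5.
Subtracting the second from the third: A + 2C = 15.
Solving: C = 5, A = 5, then B = 1.
So u_j = 5·j + 1 + 5·(-1)^j; at j=33 this is 161.

161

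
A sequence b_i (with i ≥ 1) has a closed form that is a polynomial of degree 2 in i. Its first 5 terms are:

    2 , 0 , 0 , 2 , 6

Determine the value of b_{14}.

132

1st diffs: -2, 0, 2, 4.
2nd diffs: 2, 2, 2 (constant).
Newton forward-difference form: b_i = 2 + (-2)·C(i-1,1) + 2·C(i-1,2).
At i = 14: i-1 = 13, so b_{14} = 2 - 26 + 156 = 132.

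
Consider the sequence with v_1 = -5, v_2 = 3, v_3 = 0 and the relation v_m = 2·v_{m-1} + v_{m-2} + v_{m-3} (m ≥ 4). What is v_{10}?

Applying the relation repeatedly:
v_4 = -2  v_5 = -1  v_6 = -4  v_7 = -11  v_8 = -27  v_9 = -69  v_{10} = -176.

-176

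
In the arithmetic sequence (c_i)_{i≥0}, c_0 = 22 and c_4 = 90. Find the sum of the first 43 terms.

16297

Common difference d = (90 - 22) / (4 - 0) = 17.
c_i = 22 + (i - 0)·17.
c_{42} = 736; S = 43·(22 + 736)/2 = 16297.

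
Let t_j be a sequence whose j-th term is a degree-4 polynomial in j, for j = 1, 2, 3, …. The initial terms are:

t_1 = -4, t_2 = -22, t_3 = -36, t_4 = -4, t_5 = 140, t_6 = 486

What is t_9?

1st diffs: -18, -14, 32, 144, 346.
2nd diffs: 4, 46, 112, 202.
3rd diffs: 42, 66, 90.
4th diffs: 24, 24 (constant).
So t_j = j^4 - 3j^3 - 5j^2 + 3j.
Evaluating at j = 9 gives t_9 = 3996.

3996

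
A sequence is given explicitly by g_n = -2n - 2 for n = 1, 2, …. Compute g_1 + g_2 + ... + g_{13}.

Over n = 1..13: Σn = 91.
Total = (-2)·91 + (-2)·13 = -208.

-208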